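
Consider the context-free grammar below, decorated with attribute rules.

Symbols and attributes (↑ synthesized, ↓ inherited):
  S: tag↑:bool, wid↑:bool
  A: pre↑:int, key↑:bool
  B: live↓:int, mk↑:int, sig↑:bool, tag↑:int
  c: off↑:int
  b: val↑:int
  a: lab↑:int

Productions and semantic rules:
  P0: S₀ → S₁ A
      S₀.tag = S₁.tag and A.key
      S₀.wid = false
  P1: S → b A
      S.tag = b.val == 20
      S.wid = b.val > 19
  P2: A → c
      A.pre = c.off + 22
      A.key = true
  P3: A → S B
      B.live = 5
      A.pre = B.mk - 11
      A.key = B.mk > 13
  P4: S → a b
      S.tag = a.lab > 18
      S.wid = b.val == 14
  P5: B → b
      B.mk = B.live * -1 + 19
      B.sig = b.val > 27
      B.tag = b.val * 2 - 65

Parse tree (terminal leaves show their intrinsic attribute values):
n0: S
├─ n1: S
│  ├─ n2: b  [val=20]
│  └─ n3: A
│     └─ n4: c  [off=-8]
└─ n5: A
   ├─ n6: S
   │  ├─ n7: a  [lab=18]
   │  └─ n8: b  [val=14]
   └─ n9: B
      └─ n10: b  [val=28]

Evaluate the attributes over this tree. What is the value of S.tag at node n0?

1. n2.val = 20  [terminal]
2. n4.off = -8  [terminal]
3. n3.pre = 14  [c.off + 22]
4. n3.key = true  [true]
5. n1.tag = true  [b.val == 20]
6. n1.wid = true  [b.val > 19]
7. n7.lab = 18  [terminal]
8. n8.val = 14  [terminal]
9. n6.tag = false  [a.lab > 18]
10. n6.wid = true  [b.val == 14]
11. n9.live = 5  [5]
12. n10.val = 28  [terminal]
13. n9.mk = 14  [B.live * -1 + 19]
14. n9.sig = true  [b.val > 27]
15. n9.tag = -9  [b.val * 2 - 65]
16. n5.pre = 3  [B.mk - 11]
17. n5.key = true  [B.mk > 13]
18. n0.tag = true  [S₁.tag and A.key]
19. n0.wid = false  [false]

true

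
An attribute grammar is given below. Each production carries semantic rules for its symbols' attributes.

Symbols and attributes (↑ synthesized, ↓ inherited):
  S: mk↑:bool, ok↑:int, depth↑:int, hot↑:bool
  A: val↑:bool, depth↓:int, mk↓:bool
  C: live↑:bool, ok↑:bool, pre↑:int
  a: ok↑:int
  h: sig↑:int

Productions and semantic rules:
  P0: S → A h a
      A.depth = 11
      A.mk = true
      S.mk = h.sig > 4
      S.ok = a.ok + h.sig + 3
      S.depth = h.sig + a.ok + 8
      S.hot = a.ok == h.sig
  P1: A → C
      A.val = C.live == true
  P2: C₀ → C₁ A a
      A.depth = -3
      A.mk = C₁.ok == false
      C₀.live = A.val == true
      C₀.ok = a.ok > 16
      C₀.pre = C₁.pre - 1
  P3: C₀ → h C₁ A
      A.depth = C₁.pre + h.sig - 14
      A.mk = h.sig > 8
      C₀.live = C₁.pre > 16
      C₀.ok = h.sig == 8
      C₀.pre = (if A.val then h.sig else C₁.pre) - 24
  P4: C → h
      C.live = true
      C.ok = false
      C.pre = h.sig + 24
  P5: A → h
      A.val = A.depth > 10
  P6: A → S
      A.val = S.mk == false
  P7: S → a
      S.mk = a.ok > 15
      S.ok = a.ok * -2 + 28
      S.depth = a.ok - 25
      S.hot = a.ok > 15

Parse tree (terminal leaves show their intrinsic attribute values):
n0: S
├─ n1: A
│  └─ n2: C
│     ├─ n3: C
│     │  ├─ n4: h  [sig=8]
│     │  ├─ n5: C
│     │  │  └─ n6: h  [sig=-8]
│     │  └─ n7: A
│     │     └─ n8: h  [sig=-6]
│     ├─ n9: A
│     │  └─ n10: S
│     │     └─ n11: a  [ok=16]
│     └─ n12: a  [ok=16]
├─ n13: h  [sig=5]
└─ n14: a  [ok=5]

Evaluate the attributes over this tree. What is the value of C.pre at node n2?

1. n1.depth = 11  [11]
2. n1.mk = true  [true]
3. n4.sig = 8  [terminal]
4. n6.sig = -8  [terminal]
5. n5.live = true  [true]
6. n5.ok = false  [false]
7. n5.pre = 16  [h.sig + 24]
8. n7.depth = 10  [C₁.pre + h.sig - 14]
9. n7.mk = false  [h.sig > 8]
10. n8.sig = -6  [terminal]
11. n7.val = false  [A.depth > 10]
12. n3.live = false  [C₁.pre > 16]
13. n3.ok = true  [h.sig == 8]
14. n3.pre = -8  [(if A.val then h.sig else C₁.pre) - 24]
15. n9.depth = -3  [-3]
16. n9.mk = false  [C₁.ok == false]
17. n11.ok = 16  [terminal]
18. n10.mk = true  [a.ok > 15]
19. n10.ok = -4  [a.ok * -2 + 28]
20. n10.depth = -9  [a.ok - 25]
21. n10.hot = true  [a.ok > 15]
22. n9.val = false  [S.mk == false]
23. n12.ok = 16  [terminal]
24. n2.live = false  [A.val == true]
25. n2.ok = false  [a.ok > 16]
26. n2.pre = -9  [C₁.pre - 1]
27. n1.val = false  [C.live == true]
28. n13.sig = 5  [terminal]
29. n14.ok = 5  [terminal]
30. n0.mk = true  [h.sig > 4]
31. n0.ok = 13  [a.ok + h.sig + 3]
32. n0.depth = 18  [h.sig + a.ok + 8]
33. n0.hot = true  [a.ok == h.sig]

-9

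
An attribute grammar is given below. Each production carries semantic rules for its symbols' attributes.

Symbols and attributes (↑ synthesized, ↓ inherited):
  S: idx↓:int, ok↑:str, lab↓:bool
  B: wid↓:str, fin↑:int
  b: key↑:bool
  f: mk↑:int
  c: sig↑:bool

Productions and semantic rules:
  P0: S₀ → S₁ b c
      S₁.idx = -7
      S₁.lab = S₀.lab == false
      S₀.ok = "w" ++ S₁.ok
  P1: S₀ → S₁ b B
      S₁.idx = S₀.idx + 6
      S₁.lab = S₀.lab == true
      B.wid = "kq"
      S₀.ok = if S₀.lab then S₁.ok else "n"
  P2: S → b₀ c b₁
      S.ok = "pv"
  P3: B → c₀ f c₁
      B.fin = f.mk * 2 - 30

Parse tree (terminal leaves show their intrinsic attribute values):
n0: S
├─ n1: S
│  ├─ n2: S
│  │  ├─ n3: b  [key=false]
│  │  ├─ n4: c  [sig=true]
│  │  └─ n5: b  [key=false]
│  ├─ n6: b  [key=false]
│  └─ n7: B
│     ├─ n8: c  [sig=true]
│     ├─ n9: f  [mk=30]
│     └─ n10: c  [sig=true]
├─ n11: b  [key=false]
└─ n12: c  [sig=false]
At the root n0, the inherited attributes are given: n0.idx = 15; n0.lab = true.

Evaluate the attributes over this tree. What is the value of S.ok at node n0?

"wn"

1. n0.idx = 15  [given at root]
2. n0.lab = true  [given at root]
3. n1.idx = -7  [-7]
4. n1.lab = false  [S₀.lab == false]
5. n2.idx = -1  [S₀.idx + 6]
6. n2.lab = false  [S₀.lab == true]
7. n3.key = false  [terminal]
8. n4.sig = true  [terminal]
9. n5.key = false  [terminal]
10. n2.ok = "pv"  ["pv"]
11. n6.key = false  [terminal]
12. n7.wid = "kq"  ["kq"]
13. n8.sig = true  [terminal]
14. n9.mk = 30  [terminal]
15. n10.sig = true  [terminal]
16. n7.fin = 30  [f.mk * 2 - 30]
17. n1.ok = "n"  [if S₀.lab then S₁.ok else "n"]
18. n11.key = false  [terminal]
19. n12.sig = false  [terminal]
20. n0.ok = "wn"  ["w" ++ S₁.ok]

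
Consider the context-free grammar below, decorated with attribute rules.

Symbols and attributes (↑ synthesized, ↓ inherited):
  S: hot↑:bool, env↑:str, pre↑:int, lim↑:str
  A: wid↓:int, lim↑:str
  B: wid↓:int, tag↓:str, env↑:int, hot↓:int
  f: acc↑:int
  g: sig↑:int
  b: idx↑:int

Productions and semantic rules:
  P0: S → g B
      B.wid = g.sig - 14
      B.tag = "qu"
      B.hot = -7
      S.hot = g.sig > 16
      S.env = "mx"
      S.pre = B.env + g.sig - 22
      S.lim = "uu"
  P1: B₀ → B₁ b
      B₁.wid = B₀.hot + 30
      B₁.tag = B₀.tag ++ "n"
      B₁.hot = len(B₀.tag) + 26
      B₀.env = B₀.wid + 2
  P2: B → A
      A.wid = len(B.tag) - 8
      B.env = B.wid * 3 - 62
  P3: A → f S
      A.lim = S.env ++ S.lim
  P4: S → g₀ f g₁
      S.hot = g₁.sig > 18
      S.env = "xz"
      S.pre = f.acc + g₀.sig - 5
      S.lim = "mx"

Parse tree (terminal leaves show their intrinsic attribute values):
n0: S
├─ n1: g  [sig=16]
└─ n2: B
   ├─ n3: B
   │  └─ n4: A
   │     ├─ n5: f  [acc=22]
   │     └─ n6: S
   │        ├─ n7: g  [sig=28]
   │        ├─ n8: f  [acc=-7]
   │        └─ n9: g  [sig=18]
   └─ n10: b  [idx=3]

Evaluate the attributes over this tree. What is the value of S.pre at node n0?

1. n1.sig = 16  [terminal]
2. n2.wid = 2  [g.sig - 14]
3. n2.tag = "qu"  ["qu"]
4. n2.hot = -7  [-7]
5. n3.wid = 23  [B₀.hot + 30]
6. n3.tag = "qun"  [B₀.tag ++ "n"]
7. n3.hot = 28  [len(B₀.tag) + 26]
8. n4.wid = -5  [len(B.tag) - 8]
9. n5.acc = 22  [terminal]
10. n7.sig = 28  [terminal]
11. n8.acc = -7  [terminal]
12. n9.sig = 18  [terminal]
13. n6.hot = false  [g₁.sig > 18]
14. n6.env = "xz"  ["xz"]
15. n6.pre = 16  [f.acc + g₀.sig - 5]
16. n6.lim = "mx"  ["mx"]
17. n4.lim = "xzmx"  [S.env ++ S.lim]
18. n3.env = 7  [B.wid * 3 - 62]
19. n10.idx = 3  [terminal]
20. n2.env = 4  [B₀.wid + 2]
21. n0.hot = false  [g.sig > 16]
22. n0.env = "mx"  ["mx"]
23. n0.pre = -2  [B.env + g.sig - 22]
24. n0.lim = "uu"  ["uu"]

-2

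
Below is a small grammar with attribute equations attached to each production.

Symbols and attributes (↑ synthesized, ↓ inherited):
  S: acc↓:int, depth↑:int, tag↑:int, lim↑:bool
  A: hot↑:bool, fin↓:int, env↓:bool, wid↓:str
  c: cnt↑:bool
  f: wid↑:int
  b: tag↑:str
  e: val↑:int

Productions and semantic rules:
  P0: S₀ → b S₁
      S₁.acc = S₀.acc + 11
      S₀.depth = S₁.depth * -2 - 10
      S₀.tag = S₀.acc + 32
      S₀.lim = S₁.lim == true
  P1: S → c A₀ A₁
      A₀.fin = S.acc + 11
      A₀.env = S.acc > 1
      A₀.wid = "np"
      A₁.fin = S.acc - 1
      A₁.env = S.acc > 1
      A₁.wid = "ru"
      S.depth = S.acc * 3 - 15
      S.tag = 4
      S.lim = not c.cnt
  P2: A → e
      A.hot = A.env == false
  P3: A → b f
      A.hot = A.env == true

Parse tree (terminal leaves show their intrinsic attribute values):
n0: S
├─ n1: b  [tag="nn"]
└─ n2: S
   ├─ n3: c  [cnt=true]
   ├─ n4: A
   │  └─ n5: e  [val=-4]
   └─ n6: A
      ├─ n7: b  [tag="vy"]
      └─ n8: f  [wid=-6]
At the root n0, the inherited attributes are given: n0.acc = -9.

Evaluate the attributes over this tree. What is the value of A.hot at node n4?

1. n0.acc = -9  [given at root]
2. n1.tag = "nn"  [terminal]
3. n2.acc = 2  [S₀.acc + 11]
4. n3.cnt = true  [terminal]
5. n4.fin = 13  [S.acc + 11]
6. n4.env = true  [S.acc > 1]
7. n4.wid = "np"  ["np"]
8. n5.val = -4  [terminal]
9. n4.hot = false  [A.env == false]
10. n6.fin = 1  [S.acc - 1]
11. n6.env = true  [S.acc > 1]
12. n6.wid = "ru"  ["ru"]
13. n7.tag = "vy"  [terminal]
14. n8.wid = -6  [terminal]
15. n6.hot = true  [A.env == true]
16. n2.depth = -9  [S.acc * 3 - 15]
17. n2.tag = 4  [4]
18. n2.lim = false  [not c.cnt]
19. n0.depth = 8  [S₁.depth * -2 - 10]
20. n0.tag = 23  [S₀.acc + 32]
21. n0.lim = false  [S₁.lim == true]

false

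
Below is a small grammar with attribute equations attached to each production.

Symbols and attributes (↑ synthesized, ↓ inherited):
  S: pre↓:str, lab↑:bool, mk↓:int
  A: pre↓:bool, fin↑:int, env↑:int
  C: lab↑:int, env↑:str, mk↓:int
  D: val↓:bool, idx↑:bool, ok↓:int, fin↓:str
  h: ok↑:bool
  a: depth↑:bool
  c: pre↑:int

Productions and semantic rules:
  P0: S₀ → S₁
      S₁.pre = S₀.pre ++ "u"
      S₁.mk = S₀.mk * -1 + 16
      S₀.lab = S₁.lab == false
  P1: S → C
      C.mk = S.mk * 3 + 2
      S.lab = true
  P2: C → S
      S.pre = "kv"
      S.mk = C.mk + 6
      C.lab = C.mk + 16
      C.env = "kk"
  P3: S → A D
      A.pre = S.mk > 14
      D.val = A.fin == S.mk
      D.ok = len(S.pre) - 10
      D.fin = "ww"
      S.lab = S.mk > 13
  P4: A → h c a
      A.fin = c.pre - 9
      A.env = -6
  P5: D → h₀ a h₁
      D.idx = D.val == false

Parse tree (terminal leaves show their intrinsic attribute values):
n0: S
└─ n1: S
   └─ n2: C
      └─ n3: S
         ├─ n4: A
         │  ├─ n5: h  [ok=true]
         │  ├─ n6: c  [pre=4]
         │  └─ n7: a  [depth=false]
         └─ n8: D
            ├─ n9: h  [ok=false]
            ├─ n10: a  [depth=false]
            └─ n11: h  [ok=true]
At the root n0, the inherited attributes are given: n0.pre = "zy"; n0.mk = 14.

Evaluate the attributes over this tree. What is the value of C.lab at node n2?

1. n0.pre = "zy"  [given at root]
2. n0.mk = 14  [given at root]
3. n1.pre = "zyu"  [S₀.pre ++ "u"]
4. n1.mk = 2  [S₀.mk * -1 + 16]
5. n2.mk = 8  [S.mk * 3 + 2]
6. n3.pre = "kv"  ["kv"]
7. n3.mk = 14  [C.mk + 6]
8. n4.pre = false  [S.mk > 14]
9. n5.ok = true  [terminal]
10. n6.pre = 4  [terminal]
11. n7.depth = false  [terminal]
12. n4.fin = -5  [c.pre - 9]
13. n4.env = -6  [-6]
14. n8.val = false  [A.fin == S.mk]
15. n8.ok = -8  [len(S.pre) - 10]
16. n8.fin = "ww"  ["ww"]
17. n9.ok = false  [terminal]
18. n10.depth = false  [terminal]
19. n11.ok = true  [terminal]
20. n8.idx = true  [D.val == false]
21. n3.lab = true  [S.mk > 13]
22. n2.lab = 24  [C.mk + 16]
23. n2.env = "kk"  ["kk"]
24. n1.lab = true  [true]
25. n0.lab = false  [S₁.lab == false]

24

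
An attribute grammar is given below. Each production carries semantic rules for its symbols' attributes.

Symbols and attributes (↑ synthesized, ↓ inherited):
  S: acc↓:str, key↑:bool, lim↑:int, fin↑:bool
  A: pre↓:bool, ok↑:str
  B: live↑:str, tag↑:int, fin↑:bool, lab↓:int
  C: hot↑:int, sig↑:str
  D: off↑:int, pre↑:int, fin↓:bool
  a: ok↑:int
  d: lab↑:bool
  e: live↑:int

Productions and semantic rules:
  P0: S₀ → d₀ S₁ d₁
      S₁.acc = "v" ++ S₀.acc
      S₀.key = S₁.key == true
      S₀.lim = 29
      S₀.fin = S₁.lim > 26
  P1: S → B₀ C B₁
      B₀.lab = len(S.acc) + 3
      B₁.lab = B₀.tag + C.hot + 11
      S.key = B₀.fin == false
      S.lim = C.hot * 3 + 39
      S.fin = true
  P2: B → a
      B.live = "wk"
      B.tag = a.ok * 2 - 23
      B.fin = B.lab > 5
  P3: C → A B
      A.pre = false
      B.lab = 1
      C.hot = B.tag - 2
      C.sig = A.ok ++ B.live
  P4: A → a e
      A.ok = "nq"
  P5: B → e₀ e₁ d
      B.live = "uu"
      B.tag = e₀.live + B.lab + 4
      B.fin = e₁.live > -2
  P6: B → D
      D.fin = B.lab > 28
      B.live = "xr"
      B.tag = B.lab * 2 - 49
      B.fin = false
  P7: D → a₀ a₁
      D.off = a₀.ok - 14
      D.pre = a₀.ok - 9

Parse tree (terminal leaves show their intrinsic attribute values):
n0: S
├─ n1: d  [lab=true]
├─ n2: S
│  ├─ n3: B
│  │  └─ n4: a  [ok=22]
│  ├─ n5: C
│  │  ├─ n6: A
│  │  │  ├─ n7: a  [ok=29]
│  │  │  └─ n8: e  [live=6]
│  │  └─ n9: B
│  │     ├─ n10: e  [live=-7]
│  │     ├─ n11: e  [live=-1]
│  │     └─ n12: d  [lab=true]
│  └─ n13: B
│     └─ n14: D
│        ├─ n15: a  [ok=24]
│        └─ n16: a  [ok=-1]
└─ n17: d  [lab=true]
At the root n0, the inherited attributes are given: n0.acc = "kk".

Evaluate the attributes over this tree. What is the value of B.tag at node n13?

1. n0.acc = "kk"  [given at root]
2. n1.lab = true  [terminal]
3. n2.acc = "vkk"  ["v" ++ S₀.acc]
4. n3.lab = 6  [len(S.acc) + 3]
5. n4.ok = 22  [terminal]
6. n3.live = "wk"  ["wk"]
7. n3.tag = 21  [a.ok * 2 - 23]
8. n3.fin = true  [B.lab > 5]
9. n6.pre = false  [false]
10. n7.ok = 29  [terminal]
11. n8.live = 6  [terminal]
12. n6.ok = "nq"  ["nq"]
13. n9.lab = 1  [1]
14. n10.live = -7  [terminal]
15. n11.live = -1  [terminal]
16. n12.lab = true  [terminal]
17. n9.live = "uu"  ["uu"]
18. n9.tag = -2  [e₀.live + B.lab + 4]
19. n9.fin = true  [e₁.live > -2]
20. n5.hot = -4  [B.tag - 2]
21. n5.sig = "nquu"  [A.ok ++ B.live]
22. n13.lab = 28  [B₀.tag + C.hot + 11]
23. n14.fin = false  [B.lab > 28]
24. n15.ok = 24  [terminal]
25. n16.ok = -1  [terminal]
26. n14.off = 10  [a₀.ok - 14]
27. n14.pre = 15  [a₀.ok - 9]
28. n13.live = "xr"  ["xr"]
29. n13.tag = 7  [B.lab * 2 - 49]
30. n13.fin = false  [false]
31. n2.key = false  [B₀.fin == false]
32. n2.lim = 27  [C.hot * 3 + 39]
33. n2.fin = true  [true]
34. n17.lab = true  [terminal]
35. n0.key = false  [S₁.key == true]
36. n0.lim = 29  [29]
37. n0.fin = true  [S₁.lim > 26]

7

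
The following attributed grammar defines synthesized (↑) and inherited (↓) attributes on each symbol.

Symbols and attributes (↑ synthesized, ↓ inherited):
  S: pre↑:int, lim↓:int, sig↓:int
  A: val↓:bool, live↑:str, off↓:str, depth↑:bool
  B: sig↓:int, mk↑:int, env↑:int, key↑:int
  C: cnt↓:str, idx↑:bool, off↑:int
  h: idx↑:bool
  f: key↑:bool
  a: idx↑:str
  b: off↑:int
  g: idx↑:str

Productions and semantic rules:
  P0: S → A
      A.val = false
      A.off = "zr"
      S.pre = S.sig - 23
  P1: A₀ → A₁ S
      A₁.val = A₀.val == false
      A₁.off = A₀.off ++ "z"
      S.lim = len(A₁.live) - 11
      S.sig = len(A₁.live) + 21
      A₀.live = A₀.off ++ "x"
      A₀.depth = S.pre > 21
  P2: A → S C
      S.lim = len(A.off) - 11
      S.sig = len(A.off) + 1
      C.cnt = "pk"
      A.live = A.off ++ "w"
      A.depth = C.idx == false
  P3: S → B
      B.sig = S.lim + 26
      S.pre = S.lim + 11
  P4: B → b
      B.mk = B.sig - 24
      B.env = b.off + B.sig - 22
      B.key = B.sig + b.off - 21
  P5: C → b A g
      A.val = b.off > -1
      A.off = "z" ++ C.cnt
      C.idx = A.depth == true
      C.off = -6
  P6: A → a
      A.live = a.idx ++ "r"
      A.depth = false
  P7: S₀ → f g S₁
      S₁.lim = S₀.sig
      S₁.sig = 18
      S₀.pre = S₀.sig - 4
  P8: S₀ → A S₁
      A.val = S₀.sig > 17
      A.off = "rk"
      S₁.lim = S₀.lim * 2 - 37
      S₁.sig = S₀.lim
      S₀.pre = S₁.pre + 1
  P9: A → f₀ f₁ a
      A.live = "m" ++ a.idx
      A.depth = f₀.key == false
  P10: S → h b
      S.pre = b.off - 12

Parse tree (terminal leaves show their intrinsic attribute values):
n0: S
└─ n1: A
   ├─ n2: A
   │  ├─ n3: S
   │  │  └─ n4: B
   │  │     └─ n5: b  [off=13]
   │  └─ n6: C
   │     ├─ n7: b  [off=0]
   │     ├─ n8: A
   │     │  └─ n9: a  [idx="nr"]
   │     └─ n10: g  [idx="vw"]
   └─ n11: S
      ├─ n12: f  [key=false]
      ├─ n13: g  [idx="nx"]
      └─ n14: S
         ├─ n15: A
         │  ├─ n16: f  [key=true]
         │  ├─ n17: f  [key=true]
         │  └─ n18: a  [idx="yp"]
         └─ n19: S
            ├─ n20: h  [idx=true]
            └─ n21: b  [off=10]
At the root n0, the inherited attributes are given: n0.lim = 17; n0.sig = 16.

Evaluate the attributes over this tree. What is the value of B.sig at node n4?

18

1. n0.lim = 17  [given at root]
2. n0.sig = 16  [given at root]
3. n1.val = false  [false]
4. n1.off = "zr"  ["zr"]
5. n2.val = true  [A₀.val == false]
6. n2.off = "zrz"  [A₀.off ++ "z"]
7. n3.lim = -8  [len(A.off) - 11]
8. n3.sig = 4  [len(A.off) + 1]
9. n4.sig = 18  [S.lim + 26]
10. n5.off = 13  [terminal]
11. n4.mk = -6  [B.sig - 24]
12. n4.env = 9  [b.off + B.sig - 22]
13. n4.key = 10  [B.sig + b.off - 21]
14. n3.pre = 3  [S.lim + 11]
15. n6.cnt = "pk"  ["pk"]
16. n7.off = 0  [terminal]
17. n8.val = true  [b.off > -1]
18. n8.off = "zpk"  ["z" ++ C.cnt]
19. n9.idx = "nr"  [terminal]
20. n8.live = "nrr"  [a.idx ++ "r"]
21. n8.depth = false  [false]
22. n10.idx = "vw"  [terminal]
23. n6.idx = false  [A.depth == true]
24. n6.off = -6  [-6]
25. n2.live = "zrzw"  [A.off ++ "w"]
26. n2.depth = true  [C.idx == false]
27. n11.lim = -7  [len(A₁.live) - 11]
28. n11.sig = 25  [len(A₁.live) + 21]
29. n12.key = false  [terminal]
30. n13.idx = "nx"  [terminal]
31. n14.lim = 25  [S₀.sig]
32. n14.sig = 18  [18]
33. n15.val = true  [S₀.sig > 17]
34. n15.off = "rk"  ["rk"]
35. n16.key = true  [terminal]
36. n17.key = true  [terminal]
37. n18.idx = "yp"  [terminal]
38. n15.live = "myp"  ["m" ++ a.idx]
39. n15.depth = false  [f₀.key == false]
40. n19.lim = 13  [S₀.lim * 2 - 37]
41. n19.sig = 25  [S₀.lim]
42. n20.idx = true  [terminal]
43. n21.off = 10  [terminal]
44. n19.pre = -2  [b.off - 12]
45. n14.pre = -1  [S₁.pre + 1]
46. n11.pre = 21  [S₀.sig - 4]
47. n1.live = "zrx"  [A₀.off ++ "x"]
48. n1.depth = false  [S.pre > 21]
49. n0.pre = -7  [S.sig - 23]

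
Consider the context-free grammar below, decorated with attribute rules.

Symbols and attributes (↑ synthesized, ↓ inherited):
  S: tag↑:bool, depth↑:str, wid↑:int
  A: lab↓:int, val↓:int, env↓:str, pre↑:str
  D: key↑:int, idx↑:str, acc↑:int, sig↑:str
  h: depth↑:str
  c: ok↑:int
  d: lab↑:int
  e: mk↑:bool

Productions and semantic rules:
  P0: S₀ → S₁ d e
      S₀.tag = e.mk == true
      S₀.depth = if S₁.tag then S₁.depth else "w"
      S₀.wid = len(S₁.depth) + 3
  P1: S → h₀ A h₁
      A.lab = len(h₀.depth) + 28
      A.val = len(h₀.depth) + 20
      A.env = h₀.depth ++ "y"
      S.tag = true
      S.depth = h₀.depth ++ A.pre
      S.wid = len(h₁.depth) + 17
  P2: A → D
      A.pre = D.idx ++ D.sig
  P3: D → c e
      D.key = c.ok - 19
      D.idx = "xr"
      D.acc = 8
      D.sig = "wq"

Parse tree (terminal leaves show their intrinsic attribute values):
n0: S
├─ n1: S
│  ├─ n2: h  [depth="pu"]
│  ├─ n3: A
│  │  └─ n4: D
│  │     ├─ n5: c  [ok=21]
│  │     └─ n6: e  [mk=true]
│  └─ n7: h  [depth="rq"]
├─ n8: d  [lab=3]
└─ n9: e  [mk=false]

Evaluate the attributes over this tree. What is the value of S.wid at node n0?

1. n2.depth = "pu"  [terminal]
2. n3.lab = 30  [len(h₀.depth) + 28]
3. n3.val = 22  [len(h₀.depth) + 20]
4. n3.env = "puy"  [h₀.depth ++ "y"]
5. n5.ok = 21  [terminal]
6. n6.mk = true  [terminal]
7. n4.key = 2  [c.ok - 19]
8. n4.idx = "xr"  ["xr"]
9. n4.acc = 8  [8]
10. n4.sig = "wq"  ["wq"]
11. n3.pre = "xrwq"  [D.idx ++ D.sig]
12. n7.depth = "rq"  [terminal]
13. n1.tag = true  [true]
14. n1.depth = "puxrwq"  [h₀.depth ++ A.pre]
15. n1.wid = 19  [len(h₁.depth) + 17]
16. n8.lab = 3  [terminal]
17. n9.mk = false  [terminal]
18. n0.tag = false  [e.mk == true]
19. n0.depth = "puxrwq"  [if S₁.tag then S₁.depth else "w"]
20. n0.wid = 9  [len(S₁.depth) + 3]

9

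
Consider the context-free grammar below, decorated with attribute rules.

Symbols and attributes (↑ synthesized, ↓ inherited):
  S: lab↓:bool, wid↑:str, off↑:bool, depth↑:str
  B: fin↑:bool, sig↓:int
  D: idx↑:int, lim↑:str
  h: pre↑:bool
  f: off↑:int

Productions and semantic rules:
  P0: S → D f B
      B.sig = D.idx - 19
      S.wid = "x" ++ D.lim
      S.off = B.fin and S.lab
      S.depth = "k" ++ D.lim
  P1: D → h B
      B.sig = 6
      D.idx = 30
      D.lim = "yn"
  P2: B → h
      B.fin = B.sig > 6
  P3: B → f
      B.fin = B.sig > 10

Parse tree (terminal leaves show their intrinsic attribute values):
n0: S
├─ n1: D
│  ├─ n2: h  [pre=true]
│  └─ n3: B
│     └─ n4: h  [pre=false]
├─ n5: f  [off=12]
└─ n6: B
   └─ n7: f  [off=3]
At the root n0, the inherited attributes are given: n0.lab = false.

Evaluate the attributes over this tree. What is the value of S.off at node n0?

1. n0.lab = false  [given at root]
2. n2.pre = true  [terminal]
3. n3.sig = 6  [6]
4. n4.pre = false  [terminal]
5. n3.fin = false  [B.sig > 6]
6. n1.idx = 30  [30]
7. n1.lim = "yn"  ["yn"]
8. n5.off = 12  [terminal]
9. n6.sig = 11  [D.idx - 19]
10. n7.off = 3  [terminal]
11. n6.fin = true  [B.sig > 10]
12. n0.wid = "xyn"  ["x" ++ D.lim]
13. n0.off = false  [B.fin and S.lab]
14. n0.depth = "kyn"  ["k" ++ D.lim]

false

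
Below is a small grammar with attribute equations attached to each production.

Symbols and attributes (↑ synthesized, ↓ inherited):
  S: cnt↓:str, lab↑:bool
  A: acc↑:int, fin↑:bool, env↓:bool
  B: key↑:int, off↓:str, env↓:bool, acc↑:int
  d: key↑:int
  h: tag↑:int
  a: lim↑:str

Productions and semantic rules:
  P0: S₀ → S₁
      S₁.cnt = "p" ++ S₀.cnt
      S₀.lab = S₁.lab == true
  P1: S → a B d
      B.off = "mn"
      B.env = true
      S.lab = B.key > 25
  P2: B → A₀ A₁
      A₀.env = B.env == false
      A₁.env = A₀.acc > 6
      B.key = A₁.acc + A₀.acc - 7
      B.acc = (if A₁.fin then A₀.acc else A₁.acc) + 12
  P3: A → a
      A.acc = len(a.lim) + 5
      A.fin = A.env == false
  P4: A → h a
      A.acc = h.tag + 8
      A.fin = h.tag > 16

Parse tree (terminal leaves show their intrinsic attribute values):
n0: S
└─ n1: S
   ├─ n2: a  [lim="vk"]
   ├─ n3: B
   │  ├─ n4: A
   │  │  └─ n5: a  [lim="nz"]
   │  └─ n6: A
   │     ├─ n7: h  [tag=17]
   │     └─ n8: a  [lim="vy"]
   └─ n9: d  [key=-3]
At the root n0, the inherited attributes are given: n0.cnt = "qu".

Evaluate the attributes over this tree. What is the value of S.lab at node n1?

1. n0.cnt = "qu"  [given at root]
2. n1.cnt = "pqu"  ["p" ++ S₀.cnt]
3. n2.lim = "vk"  [terminal]
4. n3.off = "mn"  ["mn"]
5. n3.env = true  [true]
6. n4.env = false  [B.env == false]
7. n5.lim = "nz"  [terminal]
8. n4.acc = 7  [len(a.lim) + 5]
9. n4.fin = true  [A.env == false]
10. n6.env = true  [A₀.acc > 6]
11. n7.tag = 17  [terminal]
12. n8.lim = "vy"  [terminal]
13. n6.acc = 25  [h.tag + 8]
14. n6.fin = true  [h.tag > 16]
15. n3.key = 25  [A₁.acc + A₀.acc - 7]
16. n3.acc = 19  [(if A₁.fin then A₀.acc else A₁.acc) + 12]
17. n9.key = -3  [terminal]
18. n1.lab = false  [B.key > 25]
19. n0.lab = false  [S₁.lab == true]

false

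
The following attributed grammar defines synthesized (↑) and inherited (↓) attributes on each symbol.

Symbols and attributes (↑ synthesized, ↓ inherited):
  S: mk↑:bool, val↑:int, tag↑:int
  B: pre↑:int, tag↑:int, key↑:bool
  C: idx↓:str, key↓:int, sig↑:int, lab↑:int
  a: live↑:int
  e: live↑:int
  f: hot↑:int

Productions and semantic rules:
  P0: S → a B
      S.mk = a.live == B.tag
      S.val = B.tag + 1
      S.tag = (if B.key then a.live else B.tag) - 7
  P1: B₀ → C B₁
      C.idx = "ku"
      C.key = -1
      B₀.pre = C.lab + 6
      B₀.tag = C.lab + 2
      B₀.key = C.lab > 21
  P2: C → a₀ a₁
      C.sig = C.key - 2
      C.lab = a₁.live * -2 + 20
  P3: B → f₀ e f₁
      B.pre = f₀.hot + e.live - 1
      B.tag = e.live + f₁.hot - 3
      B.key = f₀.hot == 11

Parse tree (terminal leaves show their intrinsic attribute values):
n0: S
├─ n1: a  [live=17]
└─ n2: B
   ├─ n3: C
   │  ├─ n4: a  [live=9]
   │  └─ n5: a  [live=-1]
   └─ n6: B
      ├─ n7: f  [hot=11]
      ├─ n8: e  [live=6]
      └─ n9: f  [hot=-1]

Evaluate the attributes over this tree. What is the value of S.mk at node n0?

false

1. n1.live = 17  [terminal]
2. n3.idx = "ku"  ["ku"]
3. n3.key = -1  [-1]
4. n4.live = 9  [terminal]
5. n5.live = -1  [terminal]
6. n3.sig = -3  [C.key - 2]
7. n3.lab = 22  [a₁.live * -2 + 20]
8. n7.hot = 11  [terminal]
9. n8.live = 6  [terminal]
10. n9.hot = -1  [terminal]
11. n6.pre = 16  [f₀.hot + e.live - 1]
12. n6.tag = 2  [e.live + f₁.hot - 3]
13. n6.key = true  [f₀.hot == 11]
14. n2.pre = 28  [C.lab + 6]
15. n2.tag = 24  [C.lab + 2]
16. n2.key = true  [C.lab > 21]
17. n0.mk = false  [a.live == B.tag]
18. n0.val = 25  [B.tag + 1]
19. n0.tag = 10  [(if B.key then a.live else B.tag) - 7]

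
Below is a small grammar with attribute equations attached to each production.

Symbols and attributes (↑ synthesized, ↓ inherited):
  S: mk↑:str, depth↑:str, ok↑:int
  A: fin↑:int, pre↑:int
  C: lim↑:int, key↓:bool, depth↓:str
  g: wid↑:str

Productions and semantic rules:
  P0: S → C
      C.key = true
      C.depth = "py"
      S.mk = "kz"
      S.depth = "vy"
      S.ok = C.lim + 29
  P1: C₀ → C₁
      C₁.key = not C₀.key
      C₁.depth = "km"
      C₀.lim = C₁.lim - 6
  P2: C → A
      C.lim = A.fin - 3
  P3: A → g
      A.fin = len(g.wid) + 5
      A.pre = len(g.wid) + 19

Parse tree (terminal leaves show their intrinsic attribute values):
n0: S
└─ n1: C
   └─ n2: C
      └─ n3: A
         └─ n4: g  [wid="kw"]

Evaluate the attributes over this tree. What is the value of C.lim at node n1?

1. n1.key = true  [true]
2. n1.depth = "py"  ["py"]
3. n2.key = false  [not C₀.key]
4. n2.depth = "km"  ["km"]
5. n4.wid = "kw"  [terminal]
6. n3.fin = 7  [len(g.wid) + 5]
7. n3.pre = 21  [len(g.wid) + 19]
8. n2.lim = 4  [A.fin - 3]
9. n1.lim = -2  [C₁.lim - 6]
10. n0.mk = "kz"  ["kz"]
11. n0.depth = "vy"  ["vy"]
12. n0.ok = 27  [C.lim + 29]

-2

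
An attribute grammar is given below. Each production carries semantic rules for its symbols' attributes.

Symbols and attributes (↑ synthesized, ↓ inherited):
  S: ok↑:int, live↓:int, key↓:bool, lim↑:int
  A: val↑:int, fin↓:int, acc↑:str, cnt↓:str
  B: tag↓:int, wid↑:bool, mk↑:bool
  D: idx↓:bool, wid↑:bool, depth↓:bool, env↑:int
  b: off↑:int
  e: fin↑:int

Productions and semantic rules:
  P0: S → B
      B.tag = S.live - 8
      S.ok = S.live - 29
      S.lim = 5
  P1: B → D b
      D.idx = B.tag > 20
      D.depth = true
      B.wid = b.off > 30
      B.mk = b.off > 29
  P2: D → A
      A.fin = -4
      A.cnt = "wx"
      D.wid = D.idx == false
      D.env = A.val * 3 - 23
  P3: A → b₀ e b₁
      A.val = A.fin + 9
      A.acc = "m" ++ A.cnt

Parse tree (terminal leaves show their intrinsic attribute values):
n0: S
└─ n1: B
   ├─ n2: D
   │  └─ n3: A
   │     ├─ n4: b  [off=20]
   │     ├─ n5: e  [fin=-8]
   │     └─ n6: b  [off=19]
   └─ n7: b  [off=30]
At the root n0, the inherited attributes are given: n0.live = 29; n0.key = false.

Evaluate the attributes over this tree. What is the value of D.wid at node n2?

false

1. n0.live = 29  [given at root]
2. n0.key = false  [given at root]
3. n1.tag = 21  [S.live - 8]
4. n2.idx = true  [B.tag > 20]
5. n2.depth = true  [true]
6. n3.fin = -4  [-4]
7. n3.cnt = "wx"  ["wx"]
8. n4.off = 20  [terminal]
9. n5.fin = -8  [terminal]
10. n6.off = 19  [terminal]
11. n3.val = 5  [A.fin + 9]
12. n3.acc = "mwx"  ["m" ++ A.cnt]
13. n2.wid = false  [D.idx == false]
14. n2.env = -8  [A.val * 3 - 23]
15. n7.off = 30  [terminal]
16. n1.wid = false  [b.off > 30]
17. n1.mk = true  [b.off > 29]
18. n0.ok = 0  [S.live - 29]
19. n0.lim = 5  [5]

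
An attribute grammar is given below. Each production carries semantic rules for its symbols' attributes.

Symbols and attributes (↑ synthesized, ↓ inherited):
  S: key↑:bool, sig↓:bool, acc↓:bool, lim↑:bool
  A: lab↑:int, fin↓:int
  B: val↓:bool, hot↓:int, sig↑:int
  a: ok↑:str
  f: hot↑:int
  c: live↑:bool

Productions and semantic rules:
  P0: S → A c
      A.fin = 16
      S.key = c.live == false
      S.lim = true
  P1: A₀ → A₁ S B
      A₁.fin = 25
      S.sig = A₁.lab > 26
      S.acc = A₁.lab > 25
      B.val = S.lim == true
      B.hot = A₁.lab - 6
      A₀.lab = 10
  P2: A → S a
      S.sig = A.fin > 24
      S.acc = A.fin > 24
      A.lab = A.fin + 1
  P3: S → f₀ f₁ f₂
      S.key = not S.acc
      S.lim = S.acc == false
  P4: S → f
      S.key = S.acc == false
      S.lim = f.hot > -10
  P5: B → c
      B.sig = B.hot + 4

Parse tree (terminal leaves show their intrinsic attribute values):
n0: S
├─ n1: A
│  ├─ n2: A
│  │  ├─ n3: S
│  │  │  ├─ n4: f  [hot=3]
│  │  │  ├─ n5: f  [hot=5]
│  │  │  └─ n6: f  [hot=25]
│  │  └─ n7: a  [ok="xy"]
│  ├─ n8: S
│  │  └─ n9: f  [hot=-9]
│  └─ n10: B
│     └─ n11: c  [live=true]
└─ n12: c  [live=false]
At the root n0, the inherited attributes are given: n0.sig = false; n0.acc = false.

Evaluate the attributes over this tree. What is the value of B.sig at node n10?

24

1. n0.sig = false  [given at root]
2. n0.acc = false  [given at root]
3. n1.fin = 16  [16]
4. n2.fin = 25  [25]
5. n3.sig = true  [A.fin > 24]
6. n3.acc = true  [A.fin > 24]
7. n4.hot = 3  [terminal]
8. n5.hot = 5  [terminal]
9. n6.hot = 25  [terminal]
10. n3.key = false  [not S.acc]
11. n3.lim = false  [S.acc == false]
12. n7.ok = "xy"  [terminal]
13. n2.lab = 26  [A.fin + 1]
14. n8.sig = false  [A₁.lab > 26]
15. n8.acc = true  [A₁.lab > 25]
16. n9.hot = -9  [terminal]
17. n8.key = false  [S.acc == false]
18. n8.lim = true  [f.hot > -10]
19. n10.val = true  [S.lim == true]
20. n10.hot = 20  [A₁.lab - 6]
21. n11.live = true  [terminal]
22. n10.sig = 24  [B.hot + 4]
23. n1.lab = 10  [10]
24. n12.live = false  [terminal]
25. n0.key = true  [c.live == false]
26. n0.lim = true  [true]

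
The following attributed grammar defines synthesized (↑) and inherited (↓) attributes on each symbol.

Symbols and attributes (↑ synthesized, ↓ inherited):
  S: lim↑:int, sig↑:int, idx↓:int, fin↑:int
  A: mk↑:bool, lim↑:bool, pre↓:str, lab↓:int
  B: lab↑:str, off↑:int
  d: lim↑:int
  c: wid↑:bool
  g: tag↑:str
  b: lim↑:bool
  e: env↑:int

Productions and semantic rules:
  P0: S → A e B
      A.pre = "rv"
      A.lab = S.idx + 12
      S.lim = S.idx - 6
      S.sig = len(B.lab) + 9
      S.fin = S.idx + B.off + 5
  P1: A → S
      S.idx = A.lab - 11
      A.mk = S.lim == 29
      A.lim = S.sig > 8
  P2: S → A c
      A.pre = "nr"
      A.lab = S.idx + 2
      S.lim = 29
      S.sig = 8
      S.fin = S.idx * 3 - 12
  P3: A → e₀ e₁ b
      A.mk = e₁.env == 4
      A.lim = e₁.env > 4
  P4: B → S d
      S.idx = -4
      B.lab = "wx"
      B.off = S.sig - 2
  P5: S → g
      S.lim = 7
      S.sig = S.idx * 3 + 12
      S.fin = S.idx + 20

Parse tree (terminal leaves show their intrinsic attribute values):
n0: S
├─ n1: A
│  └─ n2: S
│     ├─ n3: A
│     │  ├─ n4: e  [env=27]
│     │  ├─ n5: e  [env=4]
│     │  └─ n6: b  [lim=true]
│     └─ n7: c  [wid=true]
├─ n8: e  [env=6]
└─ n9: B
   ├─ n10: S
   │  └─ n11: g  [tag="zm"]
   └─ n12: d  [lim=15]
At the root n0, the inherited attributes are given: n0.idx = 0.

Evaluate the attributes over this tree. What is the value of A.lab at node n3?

1. n0.idx = 0  [given at root]
2. n1.pre = "rv"  ["rv"]
3. n1.lab = 12  [S.idx + 12]
4. n2.idx = 1  [A.lab - 11]
5. n3.pre = "nr"  ["nr"]
6. n3.lab = 3  [S.idx + 2]
7. n4.env = 27  [terminal]
8. n5.env = 4  [terminal]
9. n6.lim = true  [terminal]
10. n3.mk = true  [e₁.env == 4]
11. n3.lim = false  [e₁.env > 4]
12. n7.wid = true  [terminal]
13. n2.lim = 29  [29]
14. n2.sig = 8  [8]
15. n2.fin = -9  [S.idx * 3 - 12]
16. n1.mk = true  [S.lim == 29]
17. n1.lim = false  [S.sig > 8]
18. n8.env = 6  [terminal]
19. n10.idx = -4  [-4]
20. n11.tag = "zm"  [terminal]
21. n10.lim = 7  [7]
22. n10.sig = 0  [S.idx * 3 + 12]
23. n10.fin = 16  [S.idx + 20]
24. n12.lim = 15  [terminal]
25. n9.lab = "wx"  ["wx"]
26. n9.off = -2  [S.sig - 2]
27. n0.lim = -6  [S.idx - 6]
28. n0.sig = 11  [len(B.lab) + 9]
29. n0.fin = 3  [S.idx + B.off + 5]

3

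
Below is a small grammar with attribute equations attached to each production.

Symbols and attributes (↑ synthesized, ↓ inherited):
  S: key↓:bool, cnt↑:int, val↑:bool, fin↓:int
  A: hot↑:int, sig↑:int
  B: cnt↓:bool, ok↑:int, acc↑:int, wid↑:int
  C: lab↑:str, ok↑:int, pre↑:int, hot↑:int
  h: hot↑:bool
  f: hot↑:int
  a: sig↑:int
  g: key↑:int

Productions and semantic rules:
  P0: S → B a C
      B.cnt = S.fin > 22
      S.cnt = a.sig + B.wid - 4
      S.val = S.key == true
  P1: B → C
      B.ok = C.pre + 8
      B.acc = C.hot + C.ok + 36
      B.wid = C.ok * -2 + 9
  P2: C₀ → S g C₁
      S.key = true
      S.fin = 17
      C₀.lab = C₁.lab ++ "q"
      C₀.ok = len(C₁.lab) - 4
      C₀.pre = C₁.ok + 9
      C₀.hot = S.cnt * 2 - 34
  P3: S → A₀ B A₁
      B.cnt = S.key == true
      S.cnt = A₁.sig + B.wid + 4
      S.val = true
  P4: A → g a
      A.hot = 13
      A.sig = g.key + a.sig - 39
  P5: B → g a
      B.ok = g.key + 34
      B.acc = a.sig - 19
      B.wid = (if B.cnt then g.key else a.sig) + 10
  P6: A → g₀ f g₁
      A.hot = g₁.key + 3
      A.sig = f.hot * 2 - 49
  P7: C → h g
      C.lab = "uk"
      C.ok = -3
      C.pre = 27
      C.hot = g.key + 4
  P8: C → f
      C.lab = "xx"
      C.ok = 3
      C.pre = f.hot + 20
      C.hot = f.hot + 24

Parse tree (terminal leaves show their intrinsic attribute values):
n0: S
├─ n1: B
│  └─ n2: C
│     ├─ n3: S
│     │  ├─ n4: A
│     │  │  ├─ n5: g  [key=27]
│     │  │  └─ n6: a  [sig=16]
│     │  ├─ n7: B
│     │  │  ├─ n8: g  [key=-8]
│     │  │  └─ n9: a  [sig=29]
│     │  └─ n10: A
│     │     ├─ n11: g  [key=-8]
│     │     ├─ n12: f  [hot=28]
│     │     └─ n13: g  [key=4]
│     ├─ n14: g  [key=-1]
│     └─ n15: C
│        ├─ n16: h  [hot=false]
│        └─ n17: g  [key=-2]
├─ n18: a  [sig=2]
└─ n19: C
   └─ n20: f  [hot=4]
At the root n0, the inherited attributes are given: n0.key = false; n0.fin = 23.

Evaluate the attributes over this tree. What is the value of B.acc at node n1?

26

1. n0.key = false  [given at root]
2. n0.fin = 23  [given at root]
3. n1.cnt = true  [S.fin > 22]
4. n3.key = true  [true]
5. n3.fin = 17  [17]
6. n5.key = 27  [terminal]
7. n6.sig = 16  [terminal]
8. n4.hot = 13  [13]
9. n4.sig = 4  [g.key + a.sig - 39]
10. n7.cnt = true  [S.key == true]
11. n8.key = -8  [terminal]
12. n9.sig = 29  [terminal]
13. n7.ok = 26  [g.key + 34]
14. n7.acc = 10  [a.sig - 19]
15. n7.wid = 2  [(if B.cnt then g.key else a.sig) + 10]
16. n11.key = -8  [terminal]
17. n12.hot = 28  [terminal]
18. n13.key = 4  [terminal]
19. n10.hot = 7  [g₁.key + 3]
20. n10.sig = 7  [f.hot * 2 - 49]
21. n3.cnt = 13  [A₁.sig + B.wid + 4]
22. n3.val = true  [true]
23. n14.key = -1  [terminal]
24. n16.hot = false  [terminal]
25. n17.key = -2  [terminal]
26. n15.lab = "uk"  ["uk"]
27. n15.ok = -3  [-3]
28. n15.pre = 27  [27]
29. n15.hot = 2  [g.key + 4]
30. n2.lab = "ukq"  [C₁.lab ++ "q"]
31. n2.ok = -2  [len(C₁.lab) - 4]
32. n2.pre = 6  [C₁.ok + 9]
33. n2.hot = -8  [S.cnt * 2 - 34]
34. n1.ok = 14  [C.pre + 8]
35. n1.acc = 26  [C.hot + C.ok + 36]
36. n1.wid = 13  [C.ok * -2 + 9]
37. n18.sig = 2  [terminal]
38. n20.hot = 4  [terminal]
39. n19.lab = "xx"  ["xx"]
40. n19.ok = 3  [3]
41. n19.pre = 24  [f.hot + 20]
42. n19.hot = 28  [f.hot + 24]
43. n0.cnt = 11  [a.sig + B.wid - 4]
44. n0.val = false  [S.key == true]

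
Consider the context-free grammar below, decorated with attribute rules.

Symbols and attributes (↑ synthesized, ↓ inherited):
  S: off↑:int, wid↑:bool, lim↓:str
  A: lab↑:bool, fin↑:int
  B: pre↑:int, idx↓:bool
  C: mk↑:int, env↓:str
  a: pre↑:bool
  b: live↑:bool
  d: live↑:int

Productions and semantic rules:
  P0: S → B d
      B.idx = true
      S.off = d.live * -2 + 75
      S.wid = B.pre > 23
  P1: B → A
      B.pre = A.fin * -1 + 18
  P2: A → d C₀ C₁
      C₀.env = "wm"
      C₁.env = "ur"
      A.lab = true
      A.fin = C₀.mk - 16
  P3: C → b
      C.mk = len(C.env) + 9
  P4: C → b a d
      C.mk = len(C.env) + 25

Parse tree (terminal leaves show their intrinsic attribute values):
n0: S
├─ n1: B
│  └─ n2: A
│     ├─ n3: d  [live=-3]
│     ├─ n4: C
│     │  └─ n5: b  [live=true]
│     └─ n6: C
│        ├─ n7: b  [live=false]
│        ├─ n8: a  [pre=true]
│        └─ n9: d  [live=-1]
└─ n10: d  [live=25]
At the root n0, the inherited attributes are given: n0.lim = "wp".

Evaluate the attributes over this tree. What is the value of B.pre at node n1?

23

1. n0.lim = "wp"  [given at root]
2. n1.idx = true  [true]
3. n3.live = -3  [terminal]
4. n4.env = "wm"  ["wm"]
5. n5.live = true  [terminal]
6. n4.mk = 11  [len(C.env) + 9]
7. n6.env = "ur"  ["ur"]
8. n7.live = false  [terminal]
9. n8.pre = true  [terminal]
10. n9.live = -1  [terminal]
11. n6.mk = 27  [len(C.env) + 25]
12. n2.lab = true  [true]
13. n2.fin = -5  [C₀.mk - 16]
14. n1.pre = 23  [A.fin * -1 + 18]
15. n10.live = 25  [terminal]
16. n0.off = 25  [d.live * -2 + 75]
17. n0.wid = false  [B.pre > 23]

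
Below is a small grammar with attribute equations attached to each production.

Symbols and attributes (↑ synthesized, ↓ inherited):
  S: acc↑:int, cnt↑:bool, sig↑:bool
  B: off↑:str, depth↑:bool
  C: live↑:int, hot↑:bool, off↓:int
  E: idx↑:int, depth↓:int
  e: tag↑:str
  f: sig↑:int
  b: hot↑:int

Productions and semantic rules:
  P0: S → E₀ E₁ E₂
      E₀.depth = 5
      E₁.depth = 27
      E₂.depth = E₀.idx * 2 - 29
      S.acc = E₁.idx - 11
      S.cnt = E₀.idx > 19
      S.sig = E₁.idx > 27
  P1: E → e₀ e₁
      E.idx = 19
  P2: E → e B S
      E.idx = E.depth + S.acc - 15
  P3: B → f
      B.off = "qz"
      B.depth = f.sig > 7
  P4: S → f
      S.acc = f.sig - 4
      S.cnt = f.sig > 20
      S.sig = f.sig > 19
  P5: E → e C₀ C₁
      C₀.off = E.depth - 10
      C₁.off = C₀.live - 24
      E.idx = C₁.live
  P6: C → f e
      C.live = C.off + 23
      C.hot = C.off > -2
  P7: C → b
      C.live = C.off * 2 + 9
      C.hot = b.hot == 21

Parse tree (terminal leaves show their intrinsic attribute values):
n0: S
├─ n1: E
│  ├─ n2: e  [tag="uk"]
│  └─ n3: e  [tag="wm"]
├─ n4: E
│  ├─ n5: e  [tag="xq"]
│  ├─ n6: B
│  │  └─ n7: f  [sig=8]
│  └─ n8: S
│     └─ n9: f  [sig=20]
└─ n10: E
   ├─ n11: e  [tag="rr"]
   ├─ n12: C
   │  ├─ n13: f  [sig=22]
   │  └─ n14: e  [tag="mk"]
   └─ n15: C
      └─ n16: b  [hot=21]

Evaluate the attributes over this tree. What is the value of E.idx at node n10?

5

1. n1.depth = 5  [5]
2. n2.tag = "uk"  [terminal]
3. n3.tag = "wm"  [terminal]
4. n1.idx = 19  [19]
5. n4.depth = 27  [27]
6. n5.tag = "xq"  [terminal]
7. n7.sig = 8  [terminal]
8. n6.off = "qz"  ["qz"]
9. n6.depth = true  [f.sig > 7]
10. n9.sig = 20  [terminal]
11. n8.acc = 16  [f.sig - 4]
12. n8.cnt = false  [f.sig > 20]
13. n8.sig = true  [f.sig > 19]
14. n4.idx = 28  [E.depth + S.acc - 15]
15. n10.depth = 9  [E₀.idx * 2 - 29]
16. n11.tag = "rr"  [terminal]
17. n12.off = -1  [E.depth - 10]
18. n13.sig = 22  [terminal]
19. n14.tag = "mk"  [terminal]
20. n12.live = 22  [C.off + 23]
21. n12.hot = true  [C.off > -2]
22. n15.off = -2  [C₀.live - 24]
23. n16.hot = 21  [terminal]
24. n15.live = 5  [C.off * 2 + 9]
25. n15.hot = true  [b.hot == 21]
26. n10.idx = 5  [C₁.live]
27. n0.acc = 17  [E₁.idx - 11]
28. n0.cnt = false  [E₀.idx > 19]
29. n0.sig = true  [E₁.idx > 27]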